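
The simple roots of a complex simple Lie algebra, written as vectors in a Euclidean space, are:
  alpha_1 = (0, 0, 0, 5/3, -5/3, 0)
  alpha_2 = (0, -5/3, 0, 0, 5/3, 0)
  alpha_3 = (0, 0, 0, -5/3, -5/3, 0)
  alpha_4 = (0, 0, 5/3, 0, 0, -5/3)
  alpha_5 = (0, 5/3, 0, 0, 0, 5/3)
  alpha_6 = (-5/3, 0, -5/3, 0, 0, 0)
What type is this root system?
type D_6

Compute the Cartan integers a_ij = 2(alpha_i, alpha_j)/(alpha_j, alpha_j); the resulting 6x6 Cartan matrix is
[[2, -1, 0, 0, 0, 0], [-1, 2, -1, 0, -1, 0], [0, -1, 2, 0, 0, 0], [0, 0, 0, 2, -1, -1], [0, -1, 0, -1, 2, 0], [0, 0, 0, -1, 0, 2]].
All simple roots have the same length, so the diagram is simply laced. The associated Dynkin diagram is a chain of 4 nodes with a fork of two nodes at one end (D_6), so the type is D_6 (the algebra so(12)).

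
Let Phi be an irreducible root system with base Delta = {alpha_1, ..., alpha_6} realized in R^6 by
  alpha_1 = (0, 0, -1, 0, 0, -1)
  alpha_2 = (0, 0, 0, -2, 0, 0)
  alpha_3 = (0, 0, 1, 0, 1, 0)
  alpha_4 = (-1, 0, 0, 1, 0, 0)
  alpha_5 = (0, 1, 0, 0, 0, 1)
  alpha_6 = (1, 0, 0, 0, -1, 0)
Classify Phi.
type C_6

Compute the Cartan integers a_ij = 2(alpha_i, alpha_j)/(alpha_j, alpha_j); the resulting 6x6 Cartan matrix is
[[2, 0, -1, 0, -1, 0], [0, 2, 0, -2, 0, 0], [-1, 0, 2, 0, 0, -1], [0, -1, 0, 2, 0, -1], [-1, 0, 0, 0, 2, 0], [0, 0, -1, -1, 0, 2]].
The roots have two lengths (squared-length ratio 2:1); the short ones are alpha_{1,3,4,5,6}. The associated Dynkin diagram is a chain of 6 nodes with a double edge at one end; the terminal node there is the unique long simple root (C_6), so the type is C_6 (the algebra sp(12)).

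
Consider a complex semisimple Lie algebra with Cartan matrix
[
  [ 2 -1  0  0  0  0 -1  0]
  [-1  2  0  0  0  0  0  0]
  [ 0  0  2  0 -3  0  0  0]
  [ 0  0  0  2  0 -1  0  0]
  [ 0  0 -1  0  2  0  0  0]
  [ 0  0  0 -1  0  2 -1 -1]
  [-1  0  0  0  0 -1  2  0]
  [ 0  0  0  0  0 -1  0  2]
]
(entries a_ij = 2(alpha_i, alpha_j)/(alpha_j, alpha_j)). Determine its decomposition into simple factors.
D6 + G2

The diagram associated to this matrix has two connected components: the simple roots {alpha_1, alpha_2, alpha_4, alpha_6, alpha_7, alpha_8} form a chain of 4 nodes with a fork of two nodes at one end (D_6), and {alpha_3, alpha_5} form two nodes joined by a triple edge (G_2). A semisimple Lie algebra decomposes uniquely as the direct sum of simple ideals, one per connected component of its Dynkin diagram, so g ≅ D_6 ⊕ G_2 (dimension 66 + 14 = 80).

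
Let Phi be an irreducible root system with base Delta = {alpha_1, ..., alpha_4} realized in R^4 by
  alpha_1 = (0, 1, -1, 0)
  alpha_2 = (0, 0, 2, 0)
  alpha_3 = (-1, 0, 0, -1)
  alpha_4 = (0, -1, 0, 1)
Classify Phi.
C4

Compute the Cartan integers a_ij = 2(alpha_i, alpha_j)/(alpha_j, alpha_j); the resulting 4x4 Cartan matrix is
[[2, -1, 0, -1], [-2, 2, 0, 0], [0, 0, 2, -1], [-1, 0, -1, 2]].
The roots have two lengths (squared-length ratio 2:1); the short ones are alpha_{1,3,4}. The associated Dynkin diagram is a chain of 4 nodes with a double edge at one end; the terminal node there is the unique long simple root (C_4), so the type is C_4 (the algebra sp(8)).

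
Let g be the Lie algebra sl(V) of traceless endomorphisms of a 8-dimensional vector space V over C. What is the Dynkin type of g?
This is sl(8), which has dimension 8^2 - 1 = 63 and rank 8 - 1 = 7 (a Cartan subalgebra is the diagonal traceless matrices). In the classification of classical Lie algebras, the special linear algebra sl(n+1) has type A_n; here n = 7, so the Dynkin diagram is a chain of 7 nodes with single edges (A_7). Hence the type is A_7.

A7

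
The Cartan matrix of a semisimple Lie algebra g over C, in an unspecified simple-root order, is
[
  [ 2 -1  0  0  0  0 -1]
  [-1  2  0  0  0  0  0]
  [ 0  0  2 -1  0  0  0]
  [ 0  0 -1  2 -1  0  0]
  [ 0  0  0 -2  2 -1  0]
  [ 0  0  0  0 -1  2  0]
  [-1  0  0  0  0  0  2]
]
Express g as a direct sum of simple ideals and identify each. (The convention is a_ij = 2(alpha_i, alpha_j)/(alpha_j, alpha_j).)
The diagram associated to this matrix has two connected components: the simple roots {alpha_1, alpha_2, alpha_7} form a chain of 3 nodes with single edges (A_3), and {alpha_3, alpha_4, alpha_5, alpha_6} form a chain of 4 nodes with a double edge between the middle two (F_4). A semisimple Lie algebra decomposes uniquely as the direct sum of simple ideals, one per connected component of its Dynkin diagram, so g ≅ A_3 ⊕ F_4 (dimension 15 + 52 = 67).

A3 ⊕ F4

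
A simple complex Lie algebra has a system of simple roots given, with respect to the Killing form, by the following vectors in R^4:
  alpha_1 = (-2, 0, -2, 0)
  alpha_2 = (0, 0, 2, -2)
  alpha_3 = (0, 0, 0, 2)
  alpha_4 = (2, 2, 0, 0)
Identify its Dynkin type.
Compute the Cartan integers a_ij = 2(alpha_i, alpha_j)/(alpha_j, alpha_j); the resulting 4x4 Cartan matrix is
[[2, -1, 0, -1], [-1, 2, -2, 0], [0, -1, 2, 0], [-1, 0, 0, 2]].
The roots have two lengths (squared-length ratio 2:1); the short ones are alpha_{3}. The associated Dynkin diagram is a chain of 4 nodes with a double edge at one end; the terminal node there is the unique short simple root (B_4), so the type is B_4 (the algebra so(9)).

type B_4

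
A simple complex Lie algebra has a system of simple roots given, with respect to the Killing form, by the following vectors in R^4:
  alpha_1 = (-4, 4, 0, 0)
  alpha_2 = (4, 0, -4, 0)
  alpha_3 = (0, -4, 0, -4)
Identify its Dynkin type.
Compute the Cartan integers a_ij = 2(alpha_i, alpha_j)/(alpha_j, alpha_j); the resulting 3x3 Cartan matrix is
[[2, -1, -1], [-1, 2, 0], [-1, 0, 2]].
All simple roots have the same length, so the diagram is simply laced. The associated Dynkin diagram is a chain of 3 nodes with single edges (A_3), so the type is A_3 (the algebra sl(4)).

A3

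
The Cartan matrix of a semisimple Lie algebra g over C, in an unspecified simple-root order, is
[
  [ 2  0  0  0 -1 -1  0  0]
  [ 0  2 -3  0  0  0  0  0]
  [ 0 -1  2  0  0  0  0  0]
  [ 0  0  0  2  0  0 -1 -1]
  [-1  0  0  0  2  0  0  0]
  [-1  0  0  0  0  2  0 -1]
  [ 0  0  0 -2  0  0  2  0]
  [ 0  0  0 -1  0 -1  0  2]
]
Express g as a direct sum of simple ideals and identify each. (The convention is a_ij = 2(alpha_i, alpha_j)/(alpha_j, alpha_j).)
The diagram associated to this matrix has two connected components: the simple roots {alpha_1, alpha_4, alpha_5, alpha_6, alpha_7, alpha_8} form a chain of 6 nodes with a double edge at one end; the terminal node there is the unique long simple root (C_6), and {alpha_2, alpha_3} form two nodes joined by a triple edge (G_2). A semisimple Lie algebra decomposes uniquely as the direct sum of simple ideals, one per connected component of its Dynkin diagram, so g ≅ C_6 ⊕ G_2 (dimension 78 + 14 = 92).

C_6 ⊕ G_2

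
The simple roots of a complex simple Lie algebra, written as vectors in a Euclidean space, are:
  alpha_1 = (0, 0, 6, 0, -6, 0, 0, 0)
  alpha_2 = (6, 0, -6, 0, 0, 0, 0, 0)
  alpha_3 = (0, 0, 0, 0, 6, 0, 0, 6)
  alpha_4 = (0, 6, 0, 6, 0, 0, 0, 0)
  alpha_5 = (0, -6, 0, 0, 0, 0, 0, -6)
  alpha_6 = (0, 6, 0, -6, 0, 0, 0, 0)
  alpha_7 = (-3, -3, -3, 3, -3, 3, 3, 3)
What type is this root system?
E_7

Compute the Cartan integers a_ij = 2(alpha_i, alpha_j)/(alpha_j, alpha_j); the resulting 7x7 Cartan matrix is
[[2, -1, -1, 0, 0, 0, 0], [-1, 2, 0, 0, 0, 0, 0], [-1, 0, 2, 0, -1, 0, 0], [0, 0, 0, 2, -1, 0, 0], [0, 0, -1, -1, 2, -1, 0], [0, 0, 0, 0, -1, 2, -1], [0, 0, 0, 0, 0, -1, 2]].
All simple roots have the same length, so the diagram is simply laced. The associated Dynkin diagram is a chain of 6 nodes with one extra node attached to the third node from one end (E_7), so the type is E_7.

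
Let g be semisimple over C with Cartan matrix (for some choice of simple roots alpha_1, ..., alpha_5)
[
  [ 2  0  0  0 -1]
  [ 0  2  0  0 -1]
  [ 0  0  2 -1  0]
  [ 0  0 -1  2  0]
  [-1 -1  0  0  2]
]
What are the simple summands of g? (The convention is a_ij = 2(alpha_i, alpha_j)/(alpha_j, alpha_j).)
A2 + A3

The diagram associated to this matrix has two connected components: the simple roots {alpha_3, alpha_4} form a chain of 2 nodes with single edges (A_2), and {alpha_1, alpha_2, alpha_5} form a chain of 3 nodes with single edges (A_3). A semisimple Lie algebra decomposes uniquely as the direct sum of simple ideals, one per connected component of its Dynkin diagram, so g ≅ A_2 ⊕ A_3 (dimension 8 + 15 = 23).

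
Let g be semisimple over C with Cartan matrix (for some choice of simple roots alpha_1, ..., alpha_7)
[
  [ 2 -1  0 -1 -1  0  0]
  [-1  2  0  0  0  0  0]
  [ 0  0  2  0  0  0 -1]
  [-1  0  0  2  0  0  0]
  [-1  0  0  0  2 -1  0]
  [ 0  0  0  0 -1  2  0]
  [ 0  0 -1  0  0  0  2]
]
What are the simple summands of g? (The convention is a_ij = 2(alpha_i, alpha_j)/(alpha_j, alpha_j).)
A_2 + D_5

The diagram associated to this matrix has two connected components: the simple roots {alpha_3, alpha_7} form a chain of 2 nodes with single edges (A_2), and {alpha_1, alpha_2, alpha_4, alpha_5, alpha_6} form a chain of 3 nodes with a fork of two nodes at one end (D_5). A semisimple Lie algebra decomposes uniquely as the direct sum of simple ideals, one per connected component of its Dynkin diagram, so g ≅ A_2 ⊕ D_5 (dimension 8 + 45 = 53).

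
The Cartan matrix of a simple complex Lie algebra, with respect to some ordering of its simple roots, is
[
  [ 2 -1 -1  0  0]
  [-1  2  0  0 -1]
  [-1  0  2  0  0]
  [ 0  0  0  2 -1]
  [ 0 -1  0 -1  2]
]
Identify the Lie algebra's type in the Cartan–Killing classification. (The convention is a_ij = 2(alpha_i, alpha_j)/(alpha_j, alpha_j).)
The matrix has rank 5 with 2's on the diagonal. Reading the off-diagonal entries as Dynkin edges (a single edge where a_ij = a_ji = -1; a double or triple edge where a_ij * a_ji = 2 or 3), the diagram is a chain of 5 nodes with single edges (A_5). One simple-root ordering that puts it in standard form is (alpha_4, alpha_5, alpha_2, alpha_1, alpha_3). So the algebra is type A_5, i.e. sl(6).

A_5 (sl(6))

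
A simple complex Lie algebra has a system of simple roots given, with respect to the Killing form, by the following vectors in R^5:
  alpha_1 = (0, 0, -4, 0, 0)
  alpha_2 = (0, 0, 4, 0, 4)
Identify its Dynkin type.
B_2 (so(5))

Compute the Cartan integers a_ij = 2(alpha_i, alpha_j)/(alpha_j, alpha_j); the resulting 2x2 Cartan matrix is
[[2, -1], [-2, 2]].
The roots have two lengths (squared-length ratio 2:1); the short ones are alpha_{1}. The associated Dynkin diagram is a chain of 2 nodes with a double edge at one end; the terminal node there is the unique short simple root (B_2), so the type is B_2 (the algebra so(5)).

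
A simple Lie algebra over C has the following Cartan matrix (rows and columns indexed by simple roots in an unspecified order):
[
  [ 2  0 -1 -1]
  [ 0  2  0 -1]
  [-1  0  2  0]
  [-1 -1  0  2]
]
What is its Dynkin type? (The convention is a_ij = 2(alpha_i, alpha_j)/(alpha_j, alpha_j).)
The matrix has rank 4 with 2's on the diagonal. Reading the off-diagonal entries as Dynkin edges (a single edge where a_ij = a_ji = -1; a double or triple edge where a_ij * a_ji = 2 or 3), the diagram is a chain of 4 nodes with single edges (A_4). One simple-root ordering that puts it in standard form is (alpha_3, alpha_1, alpha_4, alpha_2). So the algebra is type A_4, i.e. sl(5).

A_4 (sl(5))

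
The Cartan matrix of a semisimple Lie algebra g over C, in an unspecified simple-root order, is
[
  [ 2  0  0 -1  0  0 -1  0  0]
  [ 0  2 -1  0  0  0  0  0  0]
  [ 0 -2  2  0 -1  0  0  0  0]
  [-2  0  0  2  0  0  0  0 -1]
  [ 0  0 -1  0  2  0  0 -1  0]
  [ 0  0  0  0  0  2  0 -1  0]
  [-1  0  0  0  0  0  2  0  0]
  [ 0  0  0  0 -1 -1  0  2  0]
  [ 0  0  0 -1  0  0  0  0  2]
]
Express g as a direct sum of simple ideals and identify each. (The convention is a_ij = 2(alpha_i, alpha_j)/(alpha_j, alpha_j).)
B_5 (so(11)) ⊕ F_4

The diagram associated to this matrix has two connected components: the simple roots {alpha_2, alpha_3, alpha_5, alpha_6, alpha_8} form a chain of 5 nodes with a double edge at one end; the terminal node there is the unique short simple root (B_5), and {alpha_1, alpha_4, alpha_7, alpha_9} form a chain of 4 nodes with a double edge between the middle two (F_4). A semisimple Lie algebra decomposes uniquely as the direct sum of simple ideals, one per connected component of its Dynkin diagram, so g ≅ B_5 ⊕ F_4 (dimension 55 + 52 = 107).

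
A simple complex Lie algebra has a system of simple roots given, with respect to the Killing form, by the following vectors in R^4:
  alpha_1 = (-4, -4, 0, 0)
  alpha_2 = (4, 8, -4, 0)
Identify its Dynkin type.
Compute the Cartan integers a_ij = 2(alpha_i, alpha_j)/(alpha_j, alpha_j); the resulting 2x2 Cartan matrix is
[[2, -1], [-3, 2]].
The roots have two lengths (squared-length ratio 3:1); the short ones are alpha_{1}. The associated Dynkin diagram is two nodes joined by a triple edge (G_2), so the type is G_2.

G_2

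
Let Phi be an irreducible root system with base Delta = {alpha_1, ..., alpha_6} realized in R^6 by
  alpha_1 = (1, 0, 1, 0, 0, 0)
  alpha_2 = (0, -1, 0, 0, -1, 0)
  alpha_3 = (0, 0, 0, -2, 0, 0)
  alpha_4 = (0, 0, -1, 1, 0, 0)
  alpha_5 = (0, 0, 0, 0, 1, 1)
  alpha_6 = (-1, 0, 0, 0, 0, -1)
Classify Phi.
C6

Compute the Cartan integers a_ij = 2(alpha_i, alpha_j)/(alpha_j, alpha_j); the resulting 6x6 Cartan matrix is
[[2, 0, 0, -1, 0, -1], [0, 2, 0, 0, -1, 0], [0, 0, 2, -2, 0, 0], [-1, 0, -1, 2, 0, 0], [0, -1, 0, 0, 2, -1], [-1, 0, 0, 0, -1, 2]].
The roots have two lengths (squared-length ratio 2:1); the short ones are alpha_{1,2,4,5,6}. The associated Dynkin diagram is a chain of 6 nodes with a double edge at one end; the terminal node there is the unique long simple root (C_6), so the type is C_6 (the algebra sp(12)).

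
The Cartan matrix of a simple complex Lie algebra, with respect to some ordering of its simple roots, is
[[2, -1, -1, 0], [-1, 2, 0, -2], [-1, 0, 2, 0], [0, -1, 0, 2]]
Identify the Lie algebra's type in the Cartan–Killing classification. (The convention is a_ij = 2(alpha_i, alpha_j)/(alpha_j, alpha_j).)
The matrix has rank 4 with 2's on the diagonal. Reading the off-diagonal entries as Dynkin edges (a single edge where a_ij = a_ji = -1; a double or triple edge where a_ij * a_ji = 2 or 3), the diagram is a chain of 4 nodes with a double edge at one end; the terminal node there is the unique short simple root (B_4). One simple-root ordering that puts it in standard form is (alpha_3, alpha_1, alpha_2, alpha_4). So the algebra is type B_4, i.e. so(9).

type B_4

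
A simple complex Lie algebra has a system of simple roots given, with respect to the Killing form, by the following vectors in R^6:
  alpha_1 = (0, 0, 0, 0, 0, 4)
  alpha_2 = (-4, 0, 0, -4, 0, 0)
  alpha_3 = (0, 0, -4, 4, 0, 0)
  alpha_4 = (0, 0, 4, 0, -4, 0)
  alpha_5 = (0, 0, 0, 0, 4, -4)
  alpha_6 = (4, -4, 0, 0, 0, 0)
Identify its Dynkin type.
B_6 (so(13))

Compute the Cartan integers a_ij = 2(alpha_i, alpha_j)/(alpha_j, alpha_j); the resulting 6x6 Cartan matrix is
[[2, 0, 0, 0, -1, 0], [0, 2, -1, 0, 0, -1], [0, -1, 2, -1, 0, 0], [0, 0, -1, 2, -1, 0], [-2, 0, 0, -1, 2, 0], [0, -1, 0, 0, 0, 2]].
The roots have two lengths (squared-length ratio 2:1); the short ones are alpha_{1}. The associated Dynkin diagram is a chain of 6 nodes with a double edge at one end; the terminal node there is the unique short simple root (B_6), so the type is B_6 (the algebra so(13)).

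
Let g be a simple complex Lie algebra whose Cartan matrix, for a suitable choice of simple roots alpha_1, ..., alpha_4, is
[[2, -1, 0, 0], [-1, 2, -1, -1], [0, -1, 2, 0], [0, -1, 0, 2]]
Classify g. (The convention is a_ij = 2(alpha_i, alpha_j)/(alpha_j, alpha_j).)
D4

The matrix has rank 4 with 2's on the diagonal. Reading the off-diagonal entries as Dynkin edges (a single edge where a_ij = a_ji = -1; a double or triple edge where a_ij * a_ji = 2 or 3), the diagram is a chain of 2 nodes with a fork of two nodes at one end (D_4). One simple-root ordering that puts it in standard form is (alpha_1, alpha_2, alpha_3, alpha_4). So the algebra is type D_4, i.e. so(8).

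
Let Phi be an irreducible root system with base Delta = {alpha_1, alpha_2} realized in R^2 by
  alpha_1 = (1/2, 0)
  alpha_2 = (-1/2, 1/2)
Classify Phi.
B2

Compute the Cartan integers a_ij = 2(alpha_i, alpha_j)/(alpha_j, alpha_j); the resulting 2x2 Cartan matrix is
[[2, -1], [-2, 2]].
The roots have two lengths (squared-length ratio 2:1); the short ones are alpha_{1}. The associated Dynkin diagram is a chain of 2 nodes with a double edge at one end; the terminal node there is the unique short simple root (B_2), so the type is B_2 (the algebra so(5)).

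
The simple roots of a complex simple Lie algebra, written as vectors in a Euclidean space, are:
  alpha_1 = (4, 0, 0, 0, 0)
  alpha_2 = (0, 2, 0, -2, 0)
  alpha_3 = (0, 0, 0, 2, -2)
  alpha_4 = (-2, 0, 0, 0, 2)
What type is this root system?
Compute the Cartan integers a_ij = 2(alpha_i, alpha_j)/(alpha_j, alpha_j); the resulting 4x4 Cartan matrix is
[[2, 0, 0, -2], [0, 2, -1, 0], [0, -1, 2, -1], [-1, 0, -1, 2]].
The roots have two lengths (squared-length ratio 2:1); the short ones are alpha_{2,3,4}. The associated Dynkin diagram is a chain of 4 nodes with a double edge at one end; the terminal node there is the unique long simple root (C_4), so the type is C_4 (the algebra sp(8)).

C_4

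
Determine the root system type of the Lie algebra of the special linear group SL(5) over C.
A_4

This is sl(5), which has dimension 5^2 - 1 = 24 and rank 5 - 1 = 4 (a Cartan subalgebra is the diagonal traceless matrices). In the classification of classical Lie algebras, the special linear algebra sl(n+1) has type A_n; here n = 4, so the Dynkin diagram is a chain of 4 nodes with single edges (A_4). Hence the type is A_4.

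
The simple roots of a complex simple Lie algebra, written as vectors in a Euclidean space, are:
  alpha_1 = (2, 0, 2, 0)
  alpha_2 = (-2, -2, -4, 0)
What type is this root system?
Compute the Cartan integers a_ij = 2(alpha_i, alpha_j)/(alpha_j, alpha_j); the resulting 2x2 Cartan matrix is
[[2, -1], [-3, 2]].
The roots have two lengths (squared-length ratio 3:1); the short ones are alpha_{1}. The associated Dynkin diagram is two nodes joined by a triple edge (G_2), so the type is G_2.

G2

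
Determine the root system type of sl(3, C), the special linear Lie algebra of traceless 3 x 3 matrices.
This is sl(3), which has dimension 3^2 - 1 = 8 and rank 3 - 1 = 2 (a Cartan subalgebra is the diagonal traceless matrices). In the classification of classical Lie algebras, the special linear algebra sl(n+1) has type A_n; here n = 2, so the Dynkin diagram is a chain of 2 nodes with single edges (A_2). Hence the type is A_2.

A_2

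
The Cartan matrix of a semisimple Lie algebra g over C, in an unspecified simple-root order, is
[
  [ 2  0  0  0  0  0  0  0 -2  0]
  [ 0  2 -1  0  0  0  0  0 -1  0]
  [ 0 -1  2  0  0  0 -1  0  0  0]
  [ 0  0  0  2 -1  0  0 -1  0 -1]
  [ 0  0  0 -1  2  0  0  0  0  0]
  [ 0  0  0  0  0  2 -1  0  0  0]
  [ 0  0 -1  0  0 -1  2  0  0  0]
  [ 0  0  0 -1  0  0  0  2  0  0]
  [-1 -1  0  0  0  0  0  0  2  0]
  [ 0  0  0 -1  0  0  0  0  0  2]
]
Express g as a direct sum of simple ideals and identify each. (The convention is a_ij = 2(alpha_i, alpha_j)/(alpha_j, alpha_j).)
C_6 (sp(12)) + D_4 (so(8))

The diagram associated to this matrix has two connected components: the simple roots {alpha_1, alpha_2, alpha_3, alpha_6, alpha_7, alpha_9} form a chain of 6 nodes with a double edge at one end; the terminal node there is the unique long simple root (C_6), and {alpha_4, alpha_5, alpha_8, alpha_10} form a chain of 2 nodes with a fork of two nodes at one end (D_4). A semisimple Lie algebra decomposes uniquely as the direct sum of simple ideals, one per connected component of its Dynkin diagram, so g ≅ C_6 ⊕ D_4 (dimension 78 + 28 = 106).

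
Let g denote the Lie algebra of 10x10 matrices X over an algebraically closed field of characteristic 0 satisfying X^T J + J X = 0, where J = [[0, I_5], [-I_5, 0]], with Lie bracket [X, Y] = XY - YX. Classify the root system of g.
C_5

This is sp(10), which has dimension 10(10+1)/2 = 55 and rank 10/2 = 5. In the classification of classical Lie algebras, the symplectic algebra sp(2n) has type C_n; here n = 5, so the Dynkin diagram is a chain of 5 nodes with a double edge at one end; the terminal node there is the unique long simple root (C_5). Hence the type is C_5.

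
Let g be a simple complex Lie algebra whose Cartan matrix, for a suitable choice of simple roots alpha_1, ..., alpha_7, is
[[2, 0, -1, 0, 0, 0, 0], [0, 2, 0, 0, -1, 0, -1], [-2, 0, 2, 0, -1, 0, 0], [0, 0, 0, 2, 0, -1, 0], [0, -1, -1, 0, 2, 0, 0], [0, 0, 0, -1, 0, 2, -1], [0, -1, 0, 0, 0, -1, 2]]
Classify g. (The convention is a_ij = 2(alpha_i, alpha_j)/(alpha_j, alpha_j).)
type B_7

The matrix has rank 7 with 2's on the diagonal. Reading the off-diagonal entries as Dynkin edges (a single edge where a_ij = a_ji = -1; a double or triple edge where a_ij * a_ji = 2 or 3), the diagram is a chain of 7 nodes with a double edge at one end; the terminal node there is the unique short simple root (B_7). One simple-root ordering that puts it in standard form is (alpha_4, alpha_6, alpha_7, alpha_2, alpha_5, alpha_3, alpha_1). So the algebra is type B_7, i.e. so(15).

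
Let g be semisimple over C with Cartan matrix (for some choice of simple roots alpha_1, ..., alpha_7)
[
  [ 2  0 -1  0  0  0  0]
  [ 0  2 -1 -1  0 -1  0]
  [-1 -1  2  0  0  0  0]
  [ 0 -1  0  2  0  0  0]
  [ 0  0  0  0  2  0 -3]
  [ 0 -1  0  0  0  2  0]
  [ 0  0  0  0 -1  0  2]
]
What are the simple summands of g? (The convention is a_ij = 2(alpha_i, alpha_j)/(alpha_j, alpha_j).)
D5 ⊕ G2

The diagram associated to this matrix has two connected components: the simple roots {alpha_1, alpha_2, alpha_3, alpha_4, alpha_6} form a chain of 3 nodes with a fork of two nodes at one end (D_5), and {alpha_5, alpha_7} form two nodes joined by a triple edge (G_2). A semisimple Lie algebra decomposes uniquely as the direct sum of simple ideals, one per connected component of its Dynkin diagram, so g ≅ D_5 ⊕ G_2 (dimension 45 + 14 = 59).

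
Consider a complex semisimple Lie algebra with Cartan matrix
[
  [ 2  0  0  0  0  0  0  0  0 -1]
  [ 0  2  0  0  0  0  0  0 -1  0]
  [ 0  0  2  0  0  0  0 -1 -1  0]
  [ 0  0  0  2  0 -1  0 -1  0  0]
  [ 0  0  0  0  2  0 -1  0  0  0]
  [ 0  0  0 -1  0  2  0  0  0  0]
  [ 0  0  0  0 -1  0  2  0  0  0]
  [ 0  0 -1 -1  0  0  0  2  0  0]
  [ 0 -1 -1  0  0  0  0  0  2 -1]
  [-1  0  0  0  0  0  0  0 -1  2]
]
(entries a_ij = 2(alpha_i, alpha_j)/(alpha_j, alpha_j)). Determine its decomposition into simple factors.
The diagram associated to this matrix has two connected components: the simple roots {alpha_5, alpha_7} form a chain of 2 nodes with single edges (A_2), and {alpha_1, alpha_2, alpha_3, alpha_4, alpha_6, alpha_8, alpha_9, alpha_10} form a chain of 7 nodes with one extra node attached to the third node from one end (E_8). A semisimple Lie algebra decomposes uniquely as the direct sum of simple ideals, one per connected component of its Dynkin diagram, so g ≅ A_2 ⊕ E_8 (dimension 8 + 248 = 256).

type A_2 ⊕ type E_8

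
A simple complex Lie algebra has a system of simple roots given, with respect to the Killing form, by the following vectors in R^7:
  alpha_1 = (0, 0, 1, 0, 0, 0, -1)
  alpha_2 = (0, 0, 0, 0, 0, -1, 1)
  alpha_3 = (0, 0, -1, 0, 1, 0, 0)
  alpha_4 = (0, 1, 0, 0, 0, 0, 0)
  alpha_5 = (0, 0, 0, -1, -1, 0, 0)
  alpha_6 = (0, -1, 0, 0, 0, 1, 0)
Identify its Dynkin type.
B_6

Compute the Cartan integers a_ij = 2(alpha_i, alpha_j)/(alpha_j, alpha_j); the resulting 6x6 Cartan matrix is
[[2, -1, -1, 0, 0, 0], [-1, 2, 0, 0, 0, -1], [-1, 0, 2, 0, -1, 0], [0, 0, 0, 2, 0, -1], [0, 0, -1, 0, 2, 0], [0, -1, 0, -2, 0, 2]].
The roots have two lengths (squared-length ratio 2:1); the short ones are alpha_{4}. The associated Dynkin diagram is a chain of 6 nodes with a double edge at one end; the terminal node there is the unique short simple root (B_6), so the type is B_6 (the algebra so(13)).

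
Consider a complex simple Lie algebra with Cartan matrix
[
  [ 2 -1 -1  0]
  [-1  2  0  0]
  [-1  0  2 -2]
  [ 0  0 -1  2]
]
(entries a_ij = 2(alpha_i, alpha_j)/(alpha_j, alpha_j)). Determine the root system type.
The matrix has rank 4 with 2's on the diagonal. Reading the off-diagonal entries as Dynkin edges (a single edge where a_ij = a_ji = -1; a double or triple edge where a_ij * a_ji = 2 or 3), the diagram is a chain of 4 nodes with a double edge at one end; the terminal node there is the unique short simple root (B_4). One simple-root ordering that puts it in standard form is (alpha_2, alpha_1, alpha_3, alpha_4). So the algebra is type B_4, i.e. so(9).

B_4 (so(9))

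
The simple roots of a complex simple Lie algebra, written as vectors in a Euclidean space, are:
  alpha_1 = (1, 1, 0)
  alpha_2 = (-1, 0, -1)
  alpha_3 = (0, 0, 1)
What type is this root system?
Compute the Cartan integers a_ij = 2(alpha_i, alpha_j)/(alpha_j, alpha_j); the resulting 3x3 Cartan matrix is
[[2, -1, 0], [-1, 2, -2], [0, -1, 2]].
The roots have two lengths (squared-length ratio 2:1); the short ones are alpha_{3}. The associated Dynkin diagram is a chain of 3 nodes with a double edge at one end; the terminal node there is the unique short simple root (B_3), so the type is B_3 (the algebra so(7)).

B3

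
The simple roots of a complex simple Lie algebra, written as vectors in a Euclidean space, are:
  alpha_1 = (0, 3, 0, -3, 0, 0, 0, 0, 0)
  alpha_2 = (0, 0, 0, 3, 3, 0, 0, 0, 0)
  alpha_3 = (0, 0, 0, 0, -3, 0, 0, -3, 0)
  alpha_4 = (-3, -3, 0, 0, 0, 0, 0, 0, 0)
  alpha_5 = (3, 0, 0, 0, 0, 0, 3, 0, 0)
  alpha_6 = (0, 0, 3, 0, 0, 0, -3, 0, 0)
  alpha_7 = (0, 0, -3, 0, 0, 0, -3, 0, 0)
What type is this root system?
D_7

Compute the Cartan integers a_ij = 2(alpha_i, alpha_j)/(alpha_j, alpha_j); the resulting 7x7 Cartan matrix is
[[2, -1, 0, -1, 0, 0, 0], [-1, 2, -1, 0, 0, 0, 0], [0, -1, 2, 0, 0, 0, 0], [-1, 0, 0, 2, -1, 0, 0], [0, 0, 0, -1, 2, -1, -1], [0, 0, 0, 0, -1, 2, 0], [0, 0, 0, 0, -1, 0, 2]].
All simple roots have the same length, so the diagram is simply laced. The associated Dynkin diagram is a chain of 5 nodes with a fork of two nodes at one end (D_7), so the type is D_7 (the algebra so(14)).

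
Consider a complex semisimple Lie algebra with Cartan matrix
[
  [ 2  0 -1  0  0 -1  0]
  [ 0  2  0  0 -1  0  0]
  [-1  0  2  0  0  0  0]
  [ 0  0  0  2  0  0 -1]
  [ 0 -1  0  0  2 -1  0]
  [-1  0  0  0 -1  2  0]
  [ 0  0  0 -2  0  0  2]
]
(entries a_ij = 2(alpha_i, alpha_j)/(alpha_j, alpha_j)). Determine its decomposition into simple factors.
type A_5 + type B_2

The diagram associated to this matrix has two connected components: the simple roots {alpha_1, alpha_2, alpha_3, alpha_5, alpha_6} form a chain of 5 nodes with single edges (A_5), and {alpha_4, alpha_7} form a chain of 2 nodes with a double edge at one end; the terminal node there is the unique short simple root (B_2). A semisimple Lie algebra decomposes uniquely as the direct sum of simple ideals, one per connected component of its Dynkin diagram, so g ≅ A_5 ⊕ B_2 (dimension 35 + 10 = 45).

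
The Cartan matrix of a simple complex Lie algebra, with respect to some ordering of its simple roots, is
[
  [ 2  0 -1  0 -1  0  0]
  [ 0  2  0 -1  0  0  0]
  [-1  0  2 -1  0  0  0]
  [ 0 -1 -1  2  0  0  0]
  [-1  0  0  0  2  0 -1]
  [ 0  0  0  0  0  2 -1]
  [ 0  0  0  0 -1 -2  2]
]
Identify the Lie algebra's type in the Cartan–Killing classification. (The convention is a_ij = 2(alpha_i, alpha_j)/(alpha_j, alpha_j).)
B_7 (so(15))

The matrix has rank 7 with 2's on the diagonal. Reading the off-diagonal entries as Dynkin edges (a single edge where a_ij = a_ji = -1; a double or triple edge where a_ij * a_ji = 2 or 3), the diagram is a chain of 7 nodes with a double edge at one end; the terminal node there is the unique short simple root (B_7). One simple-root ordering that puts it in standard form is (alpha_2, alpha_4, alpha_3, alpha_1, alpha_5, alpha_7, alpha_6). So the algebra is type B_7, i.e. so(15).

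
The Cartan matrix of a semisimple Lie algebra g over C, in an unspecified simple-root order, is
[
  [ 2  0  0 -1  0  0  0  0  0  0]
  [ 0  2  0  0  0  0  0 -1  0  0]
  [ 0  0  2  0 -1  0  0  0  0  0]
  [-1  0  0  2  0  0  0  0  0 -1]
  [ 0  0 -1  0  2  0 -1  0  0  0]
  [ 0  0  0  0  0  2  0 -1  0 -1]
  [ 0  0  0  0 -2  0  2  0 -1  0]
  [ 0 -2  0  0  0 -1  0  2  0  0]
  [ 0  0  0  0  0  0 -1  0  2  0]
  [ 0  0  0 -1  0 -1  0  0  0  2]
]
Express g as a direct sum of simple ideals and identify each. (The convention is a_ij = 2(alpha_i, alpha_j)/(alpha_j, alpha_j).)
The diagram associated to this matrix has two connected components: the simple roots {alpha_1, alpha_2, alpha_4, alpha_6, alpha_8, alpha_10} form a chain of 6 nodes with a double edge at one end; the terminal node there is the unique short simple root (B_6), and {alpha_3, alpha_5, alpha_7, alpha_9} form a chain of 4 nodes with a double edge between the middle two (F_4). A semisimple Lie algebra decomposes uniquely as the direct sum of simple ideals, one per connected component of its Dynkin diagram, so g ≅ B_6 ⊕ F_4 (dimension 78 + 52 = 130).

B_6 (so(13)) ⊕ F_4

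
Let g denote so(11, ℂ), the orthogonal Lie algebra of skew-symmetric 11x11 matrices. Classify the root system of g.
This is so(11) with 11 odd, which has dimension 11(11-1)/2 = 55 and rank (11-1)/2 = 5. In the classification of classical Lie algebras, the orthogonal algebra so(2n+1) in an odd number of variables has type B_n; here n = 5, so the Dynkin diagram is a chain of 5 nodes with a double edge at one end; the terminal node there is the unique short simple root (B_5). Hence the type is B_5.

B_5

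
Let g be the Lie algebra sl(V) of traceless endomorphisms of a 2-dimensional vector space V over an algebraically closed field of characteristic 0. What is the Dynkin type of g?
A_1 (sl(2))

This is sl(2), which has dimension 2^2 - 1 = 3 and rank 2 - 1 = 1 (a Cartan subalgebra is the diagonal traceless matrices). In the classification of classical Lie algebras, the special linear algebra sl(n+1) has type A_n; here n = 1, so the Dynkin diagram is a chain of 1 nodes with single edges (A_1). Hence the type is A_1.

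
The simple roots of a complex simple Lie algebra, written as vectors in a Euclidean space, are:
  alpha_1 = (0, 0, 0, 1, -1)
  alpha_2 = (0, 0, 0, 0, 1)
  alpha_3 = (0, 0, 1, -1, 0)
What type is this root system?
type B_3

Compute the Cartan integers a_ij = 2(alpha_i, alpha_j)/(alpha_j, alpha_j); the resulting 3x3 Cartan matrix is
[[2, -2, -1], [-1, 2, 0], [-1, 0, 2]].
The roots have two lengths (squared-length ratio 2:1); the short ones are alpha_{2}. The associated Dynkin diagram is a chain of 3 nodes with a double edge at one end; the terminal node there is the unique short simple root (B_3), so the type is B_3 (the algebra so(7)).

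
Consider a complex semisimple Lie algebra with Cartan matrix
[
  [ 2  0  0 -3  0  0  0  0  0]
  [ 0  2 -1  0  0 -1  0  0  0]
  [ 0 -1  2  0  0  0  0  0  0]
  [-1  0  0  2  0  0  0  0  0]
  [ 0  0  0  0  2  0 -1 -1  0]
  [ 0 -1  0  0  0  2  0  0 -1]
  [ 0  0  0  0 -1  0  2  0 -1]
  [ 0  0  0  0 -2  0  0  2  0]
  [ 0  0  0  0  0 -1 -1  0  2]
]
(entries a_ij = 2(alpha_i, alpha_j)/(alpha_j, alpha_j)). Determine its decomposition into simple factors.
C_7 (sp(14)) ⊕ G_2

The diagram associated to this matrix has two connected components: the simple roots {alpha_2, alpha_3, alpha_5, alpha_6, alpha_7, alpha_8, alpha_9} form a chain of 7 nodes with a double edge at one end; the terminal node there is the unique long simple root (C_7), and {alpha_1, alpha_4} form two nodes joined by a triple edge (G_2). A semisimple Lie algebra decomposes uniquely as the direct sum of simple ideals, one per connected component of its Dynkin diagram, so g ≅ C_7 ⊕ G_2 (dimension 105 + 14 = 119).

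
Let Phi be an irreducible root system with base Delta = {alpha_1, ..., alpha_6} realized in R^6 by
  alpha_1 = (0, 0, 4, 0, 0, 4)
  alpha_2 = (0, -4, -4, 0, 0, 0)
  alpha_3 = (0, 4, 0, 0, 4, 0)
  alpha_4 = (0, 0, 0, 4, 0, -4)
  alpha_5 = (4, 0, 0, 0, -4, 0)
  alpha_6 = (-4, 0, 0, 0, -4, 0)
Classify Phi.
D_6

Compute the Cartan integers a_ij = 2(alpha_i, alpha_j)/(alpha_j, alpha_j); the resulting 6x6 Cartan matrix is
[[2, -1, 0, -1, 0, 0], [-1, 2, -1, 0, 0, 0], [0, -1, 2, 0, -1, -1], [-1, 0, 0, 2, 0, 0], [0, 0, -1, 0, 2, 0], [0, 0, -1, 0, 0, 2]].
All simple roots have the same length, so the diagram is simply laced. The associated Dynkin diagram is a chain of 4 nodes with a fork of two nodes at one end (D_6), so the type is D_6 (the algebra so(12)).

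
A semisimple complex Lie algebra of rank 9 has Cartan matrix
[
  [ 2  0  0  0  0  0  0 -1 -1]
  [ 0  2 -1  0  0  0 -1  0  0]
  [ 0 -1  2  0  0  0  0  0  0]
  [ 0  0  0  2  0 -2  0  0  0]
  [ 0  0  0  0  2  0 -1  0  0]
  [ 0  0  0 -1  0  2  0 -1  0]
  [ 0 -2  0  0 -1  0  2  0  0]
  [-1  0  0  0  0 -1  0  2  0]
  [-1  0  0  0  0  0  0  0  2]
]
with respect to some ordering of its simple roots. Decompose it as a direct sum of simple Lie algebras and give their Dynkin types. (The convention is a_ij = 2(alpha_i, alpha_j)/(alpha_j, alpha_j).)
The diagram associated to this matrix has two connected components: the simple roots {alpha_1, alpha_4, alpha_6, alpha_8, alpha_9} form a chain of 5 nodes with a double edge at one end; the terminal node there is the unique long simple root (C_5), and {alpha_2, alpha_3, alpha_5, alpha_7} form a chain of 4 nodes with a double edge between the middle two (F_4). A semisimple Lie algebra decomposes uniquely as the direct sum of simple ideals, one per connected component of its Dynkin diagram, so g ≅ C_5 ⊕ F_4 (dimension 55 + 52 = 107).

type C_5 + type F_4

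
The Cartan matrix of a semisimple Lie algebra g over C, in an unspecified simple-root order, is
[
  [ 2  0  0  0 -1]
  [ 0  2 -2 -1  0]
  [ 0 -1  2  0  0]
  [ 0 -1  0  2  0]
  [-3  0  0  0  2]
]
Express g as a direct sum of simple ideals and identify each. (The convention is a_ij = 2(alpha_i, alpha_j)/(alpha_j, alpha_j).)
B3 + G2

The diagram associated to this matrix has two connected components: the simple roots {alpha_2, alpha_3, alpha_4} form a chain of 3 nodes with a double edge at one end; the terminal node there is the unique short simple root (B_3), and {alpha_1, alpha_5} form two nodes joined by a triple edge (G_2). A semisimple Lie algebra decomposes uniquely as the direct sum of simple ideals, one per connected component of its Dynkin diagram, so g ≅ B_3 ⊕ G_2 (dimension 21 + 14 = 35).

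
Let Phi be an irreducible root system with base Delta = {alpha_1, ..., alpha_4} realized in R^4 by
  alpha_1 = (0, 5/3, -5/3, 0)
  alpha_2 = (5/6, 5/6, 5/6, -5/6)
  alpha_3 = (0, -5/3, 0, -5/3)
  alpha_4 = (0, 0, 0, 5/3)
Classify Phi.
type F_4

Compute the Cartan integers a_ij = 2(alpha_i, alpha_j)/(alpha_j, alpha_j); the resulting 4x4 Cartan matrix is
[[2, 0, -1, 0], [0, 2, 0, -1], [-1, 0, 2, -2], [0, -1, -1, 2]].
The roots have two lengths (squared-length ratio 2:1); the short ones are alpha_{2,4}. The associated Dynkin diagram is a chain of 4 nodes with a double edge between the middle two (F_4), so the type is F_4.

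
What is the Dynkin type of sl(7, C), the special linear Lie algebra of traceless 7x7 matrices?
This is sl(7), which has dimension 7^2 - 1 = 48 and rank 7 - 1 = 6 (a Cartan subalgebra is the diagonal traceless matrices). In the classification of classical Lie algebras, the special linear algebra sl(n+1) has type A_n; here n = 6, so the Dynkin diagram is a chain of 6 nodes with single edges (A_6). Hence the type is A_6.

A6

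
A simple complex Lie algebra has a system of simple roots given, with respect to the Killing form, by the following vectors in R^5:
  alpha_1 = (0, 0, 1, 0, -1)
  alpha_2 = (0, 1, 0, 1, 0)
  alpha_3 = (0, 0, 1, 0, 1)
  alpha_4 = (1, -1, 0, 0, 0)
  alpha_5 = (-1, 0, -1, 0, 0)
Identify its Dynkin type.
Compute the Cartan integers a_ij = 2(alpha_i, alpha_j)/(alpha_j, alpha_j); the resulting 5x5 Cartan matrix is
[[2, 0, 0, 0, -1], [0, 2, 0, -1, 0], [0, 0, 2, 0, -1], [0, -1, 0, 2, -1], [-1, 0, -1, -1, 2]].
All simple roots have the same length, so the diagram is simply laced. The associated Dynkin diagram is a chain of 3 nodes with a fork of two nodes at one end (D_5), so the type is D_5 (the algebra so(10)).

D5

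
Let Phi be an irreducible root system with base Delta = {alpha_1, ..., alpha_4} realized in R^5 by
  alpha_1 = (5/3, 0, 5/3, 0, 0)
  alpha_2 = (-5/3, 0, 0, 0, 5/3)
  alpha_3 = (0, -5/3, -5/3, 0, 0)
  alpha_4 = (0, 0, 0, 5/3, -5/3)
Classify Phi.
A_4

Compute the Cartan integers a_ij = 2(alpha_i, alpha_j)/(alpha_j, alpha_j); the resulting 4x4 Cartan matrix is
[[2, -1, -1, 0], [-1, 2, 0, -1], [-1, 0, 2, 0], [0, -1, 0, 2]].
All simple roots have the same length, so the diagram is simply laced. The associated Dynkin diagram is a chain of 4 nodes with single edges (A_4), so the type is A_4 (the algebra sl(5)).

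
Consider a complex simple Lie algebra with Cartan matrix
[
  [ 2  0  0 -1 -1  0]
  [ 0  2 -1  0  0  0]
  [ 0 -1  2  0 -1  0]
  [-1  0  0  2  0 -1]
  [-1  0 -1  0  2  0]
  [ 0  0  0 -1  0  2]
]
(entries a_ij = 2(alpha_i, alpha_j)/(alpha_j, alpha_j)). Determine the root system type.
The matrix has rank 6 with 2's on the diagonal. Reading the off-diagonal entries as Dynkin edges (a single edge where a_ij = a_ji = -1; a double or triple edge where a_ij * a_ji = 2 or 3), the diagram is a chain of 6 nodes with single edges (A_6). One simple-root ordering that puts it in standard form is (alpha_6, alpha_4, alpha_1, alpha_5, alpha_3, alpha_2). So the algebra is type A_6, i.e. sl(7).

A6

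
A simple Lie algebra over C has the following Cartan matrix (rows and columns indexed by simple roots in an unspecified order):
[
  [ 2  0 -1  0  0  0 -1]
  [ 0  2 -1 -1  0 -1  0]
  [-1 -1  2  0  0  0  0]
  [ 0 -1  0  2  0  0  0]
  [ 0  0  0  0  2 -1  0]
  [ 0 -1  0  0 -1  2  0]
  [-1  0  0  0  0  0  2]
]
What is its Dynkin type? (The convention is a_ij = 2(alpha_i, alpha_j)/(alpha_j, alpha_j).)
E_7

The matrix has rank 7 with 2's on the diagonal. Reading the off-diagonal entries as Dynkin edges (a single edge where a_ij = a_ji = -1; a double or triple edge where a_ij * a_ji = 2 or 3), the diagram is a chain of 6 nodes with one extra node attached to the third node from one end (E_7). One simple-root ordering that puts it in standard form is (alpha_5, alpha_4, alpha_6, alpha_2, alpha_3, alpha_1, alpha_7). So the algebra is type E_7.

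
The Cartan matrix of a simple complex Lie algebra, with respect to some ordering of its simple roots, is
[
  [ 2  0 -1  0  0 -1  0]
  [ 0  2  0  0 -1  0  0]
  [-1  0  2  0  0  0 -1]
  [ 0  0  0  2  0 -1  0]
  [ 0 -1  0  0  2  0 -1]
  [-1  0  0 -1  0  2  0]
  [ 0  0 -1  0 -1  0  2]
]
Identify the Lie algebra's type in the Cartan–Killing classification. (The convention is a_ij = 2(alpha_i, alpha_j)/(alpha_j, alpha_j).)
A_7 (sl(8))

The matrix has rank 7 with 2's on the diagonal. Reading the off-diagonal entries as Dynkin edges (a single edge where a_ij = a_ji = -1; a double or triple edge where a_ij * a_ji = 2 or 3), the diagram is a chain of 7 nodes with single edges (A_7). One simple-root ordering that puts it in standard form is (alpha_4, alpha_6, alpha_1, alpha_3, alpha_7, alpha_5, alpha_2). So the algebra is type A_7, i.e. sl(8).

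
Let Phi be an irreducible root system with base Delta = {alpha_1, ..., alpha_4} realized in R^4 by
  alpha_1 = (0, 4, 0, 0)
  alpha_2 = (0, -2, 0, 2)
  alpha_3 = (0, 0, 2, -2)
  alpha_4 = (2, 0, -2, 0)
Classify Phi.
Compute the Cartan integers a_ij = 2(alpha_i, alpha_j)/(alpha_j, alpha_j); the resulting 4x4 Cartan matrix is
[[2, -2, 0, 0], [-1, 2, -1, 0], [0, -1, 2, -1], [0, 0, -1, 2]].
The roots have two lengths (squared-length ratio 2:1); the short ones are alpha_{2,3,4}. The associated Dynkin diagram is a chain of 4 nodes with a double edge at one end; the terminal node there is the unique long simple root (C_4), so the type is C_4 (the algebra sp(8)).

C4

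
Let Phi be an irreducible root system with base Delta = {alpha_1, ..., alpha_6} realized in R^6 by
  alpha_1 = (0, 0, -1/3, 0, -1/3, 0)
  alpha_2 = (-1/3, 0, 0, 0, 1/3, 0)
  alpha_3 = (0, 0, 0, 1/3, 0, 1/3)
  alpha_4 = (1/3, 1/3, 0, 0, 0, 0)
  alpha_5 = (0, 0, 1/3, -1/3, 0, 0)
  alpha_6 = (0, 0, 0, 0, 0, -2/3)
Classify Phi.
C_6

Compute the Cartan integers a_ij = 2(alpha_i, alpha_j)/(alpha_j, alpha_j); the resulting 6x6 Cartan matrix is
[[2, -1, 0, 0, -1, 0], [-1, 2, 0, -1, 0, 0], [0, 0, 2, 0, -1, -1], [0, -1, 0, 2, 0, 0], [-1, 0, -1, 0, 2, 0], [0, 0, -2, 0, 0, 2]].
The roots have two lengths (squared-length ratio 2:1); the short ones are alpha_{1,2,3,4,5}. The associated Dynkin diagram is a chain of 6 nodes with a double edge at one end; the terminal node there is the unique long simple root (C_6), so the type is C_6 (the algebra sp(12)).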